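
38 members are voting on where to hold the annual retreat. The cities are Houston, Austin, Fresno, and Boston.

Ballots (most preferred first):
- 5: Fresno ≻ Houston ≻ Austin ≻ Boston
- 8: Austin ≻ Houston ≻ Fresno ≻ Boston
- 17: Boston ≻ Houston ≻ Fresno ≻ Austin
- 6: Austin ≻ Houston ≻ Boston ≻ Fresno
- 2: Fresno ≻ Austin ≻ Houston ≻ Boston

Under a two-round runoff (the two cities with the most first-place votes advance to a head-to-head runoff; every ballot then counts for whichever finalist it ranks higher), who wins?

Round 1 first-place votes: Houston 0, Austin 14, Fresno 7, Boston 17. Boston and Austin advance.
Runoff: Boston is ranked above Austin on 17 ballots, Austin above Boston on 21.

Austin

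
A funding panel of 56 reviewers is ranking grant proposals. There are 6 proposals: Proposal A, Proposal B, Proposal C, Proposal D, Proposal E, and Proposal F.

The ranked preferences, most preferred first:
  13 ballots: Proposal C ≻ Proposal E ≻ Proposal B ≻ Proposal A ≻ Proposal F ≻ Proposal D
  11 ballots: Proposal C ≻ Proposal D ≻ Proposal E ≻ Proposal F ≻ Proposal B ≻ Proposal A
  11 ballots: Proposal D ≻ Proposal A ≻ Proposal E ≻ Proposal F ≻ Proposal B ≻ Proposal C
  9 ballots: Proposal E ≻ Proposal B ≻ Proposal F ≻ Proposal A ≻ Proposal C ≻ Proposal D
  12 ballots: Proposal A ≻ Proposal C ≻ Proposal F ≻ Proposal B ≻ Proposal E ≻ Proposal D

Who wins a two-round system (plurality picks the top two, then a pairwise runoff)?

Round 1 first-place votes: Proposal A 12, Proposal B 0, Proposal C 24, Proposal D 11, Proposal E 9, Proposal F 0. Proposal C and Proposal A advance.
Runoff: Proposal C is ranked above Proposal A on 24 ballots, Proposal A above Proposal C on 32.

Proposal A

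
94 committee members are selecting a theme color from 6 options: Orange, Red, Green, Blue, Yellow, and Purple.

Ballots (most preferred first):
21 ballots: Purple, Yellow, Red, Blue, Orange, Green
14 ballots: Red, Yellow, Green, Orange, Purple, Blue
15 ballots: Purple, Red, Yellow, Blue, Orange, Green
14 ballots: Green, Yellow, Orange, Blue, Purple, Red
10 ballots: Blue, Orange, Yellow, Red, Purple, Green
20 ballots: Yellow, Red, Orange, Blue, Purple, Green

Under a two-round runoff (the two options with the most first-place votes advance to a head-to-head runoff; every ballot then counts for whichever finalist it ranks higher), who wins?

Round 1 first-place votes: Orange 0, Red 14, Green 14, Blue 10, Yellow 20, Purple 36. Purple and Yellow advance.
Runoff: Purple is ranked above Yellow on 36 ballots, Yellow above Purple on 58.

Yellow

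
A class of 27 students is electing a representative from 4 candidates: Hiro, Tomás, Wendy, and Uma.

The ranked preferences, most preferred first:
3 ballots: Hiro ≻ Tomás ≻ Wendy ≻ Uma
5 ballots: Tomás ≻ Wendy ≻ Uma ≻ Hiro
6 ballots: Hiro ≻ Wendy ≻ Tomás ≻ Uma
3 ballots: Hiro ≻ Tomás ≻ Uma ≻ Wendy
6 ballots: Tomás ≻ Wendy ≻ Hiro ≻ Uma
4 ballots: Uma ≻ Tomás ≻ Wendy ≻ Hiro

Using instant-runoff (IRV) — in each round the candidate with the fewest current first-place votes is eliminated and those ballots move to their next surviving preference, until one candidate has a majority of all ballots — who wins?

Round 1: Hiro 12, Tomás 11, Wendy 0, Uma 4. Wendy eliminated.
Round 2: Hiro 12, Tomás 11, Uma 4. Uma eliminated.
Round 3: Hiro 12, Tomás 15. Tomás has a majority (≥14).

Tomás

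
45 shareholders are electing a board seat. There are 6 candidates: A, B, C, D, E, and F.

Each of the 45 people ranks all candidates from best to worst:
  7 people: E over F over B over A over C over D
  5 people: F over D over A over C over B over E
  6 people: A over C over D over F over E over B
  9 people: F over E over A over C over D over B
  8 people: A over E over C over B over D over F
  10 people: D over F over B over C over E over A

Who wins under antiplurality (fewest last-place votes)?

C

Last-place votes: A 10, B 15, C 0, D 7, E 5, F 8.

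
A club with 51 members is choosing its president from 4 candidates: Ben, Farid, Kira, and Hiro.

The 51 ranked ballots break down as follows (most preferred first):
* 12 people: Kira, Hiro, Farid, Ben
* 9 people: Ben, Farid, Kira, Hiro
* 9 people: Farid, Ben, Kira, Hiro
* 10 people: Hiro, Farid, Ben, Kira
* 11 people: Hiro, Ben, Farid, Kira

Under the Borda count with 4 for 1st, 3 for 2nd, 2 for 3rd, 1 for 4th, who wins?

Farid

Ben: 12×1 + 9×4 + 9×3 + 10×2 + 11×3 = 128
Farid: 12×2 + 9×3 + 9×4 + 10×3 + 11×2 = 139
Kira: 12×4 + 9×2 + 9×2 + 10×1 + 11×1 = 105
Hiro: 12×3 + 9×1 + 9×1 + 10×4 + 11×4 = 138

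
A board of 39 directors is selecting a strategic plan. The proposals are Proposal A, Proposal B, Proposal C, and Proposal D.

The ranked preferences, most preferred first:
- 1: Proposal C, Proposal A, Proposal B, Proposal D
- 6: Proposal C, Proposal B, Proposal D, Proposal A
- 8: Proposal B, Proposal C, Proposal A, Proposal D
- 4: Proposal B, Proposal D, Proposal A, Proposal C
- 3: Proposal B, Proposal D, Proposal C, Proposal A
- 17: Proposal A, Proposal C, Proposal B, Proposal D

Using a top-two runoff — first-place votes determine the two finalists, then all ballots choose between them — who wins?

Round 1 first-place votes: Proposal A 17, Proposal B 15, Proposal C 7, Proposal D 0. Proposal A and Proposal B advance.
Runoff: Proposal A is ranked above Proposal B on 18 ballots, Proposal B above Proposal A on 21.

Proposal B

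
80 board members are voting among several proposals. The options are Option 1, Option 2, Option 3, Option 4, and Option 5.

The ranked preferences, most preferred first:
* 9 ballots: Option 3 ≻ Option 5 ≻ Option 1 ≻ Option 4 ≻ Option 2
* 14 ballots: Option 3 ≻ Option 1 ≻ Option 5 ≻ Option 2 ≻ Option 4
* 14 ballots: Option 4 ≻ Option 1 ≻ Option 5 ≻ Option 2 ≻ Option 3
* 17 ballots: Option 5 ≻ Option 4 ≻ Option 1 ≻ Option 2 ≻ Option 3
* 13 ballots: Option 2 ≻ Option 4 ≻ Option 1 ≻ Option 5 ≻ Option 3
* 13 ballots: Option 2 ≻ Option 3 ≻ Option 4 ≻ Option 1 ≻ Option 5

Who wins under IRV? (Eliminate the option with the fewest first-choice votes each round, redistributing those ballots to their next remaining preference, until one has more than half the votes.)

Option 5

Round 1: Option 1 0, Option 2 26, Option 3 23, Option 4 14, Option 5 17. Option 1 eliminated.
Round 2: Option 2 26, Option 3 23, Option 4 14, Option 5 17. Option 4 eliminated.
Round 3: Option 2 26, Option 3 23, Option 5 31. Option 3 eliminated.
Round 4: Option 2 26, Option 5 54. Option 5 has a majority (≥41).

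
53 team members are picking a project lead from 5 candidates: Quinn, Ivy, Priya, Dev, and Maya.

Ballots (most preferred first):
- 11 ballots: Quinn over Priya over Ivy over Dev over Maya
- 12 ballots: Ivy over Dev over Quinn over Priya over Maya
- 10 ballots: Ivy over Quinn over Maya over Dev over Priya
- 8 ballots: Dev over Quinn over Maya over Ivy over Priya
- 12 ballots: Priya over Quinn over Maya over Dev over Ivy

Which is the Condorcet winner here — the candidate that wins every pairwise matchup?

Quinn

Quinn vs Ivy: 31–22
Quinn vs Priya: 41–12
Quinn vs Dev: 33–20
Quinn vs Maya: 53–0
Quinn beats every other candidate.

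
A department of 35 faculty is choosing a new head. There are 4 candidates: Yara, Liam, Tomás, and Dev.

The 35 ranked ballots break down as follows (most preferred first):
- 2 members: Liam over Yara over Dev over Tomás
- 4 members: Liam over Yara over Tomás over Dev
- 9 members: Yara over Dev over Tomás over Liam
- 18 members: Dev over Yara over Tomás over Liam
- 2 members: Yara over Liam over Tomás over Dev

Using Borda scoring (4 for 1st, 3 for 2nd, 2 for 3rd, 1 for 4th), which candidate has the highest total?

Yara: 2×3 + 4×3 + 9×4 + 18×3 + 2×4 = 116
Liam: 2×4 + 4×4 + 9×1 + 18×1 + 2×3 = 57
Tomás: 2×1 + 4×2 + 9×2 + 18×2 + 2×2 = 68
Dev: 2×2 + 4×1 + 9×3 + 18×4 + 2×1 = 109

Yara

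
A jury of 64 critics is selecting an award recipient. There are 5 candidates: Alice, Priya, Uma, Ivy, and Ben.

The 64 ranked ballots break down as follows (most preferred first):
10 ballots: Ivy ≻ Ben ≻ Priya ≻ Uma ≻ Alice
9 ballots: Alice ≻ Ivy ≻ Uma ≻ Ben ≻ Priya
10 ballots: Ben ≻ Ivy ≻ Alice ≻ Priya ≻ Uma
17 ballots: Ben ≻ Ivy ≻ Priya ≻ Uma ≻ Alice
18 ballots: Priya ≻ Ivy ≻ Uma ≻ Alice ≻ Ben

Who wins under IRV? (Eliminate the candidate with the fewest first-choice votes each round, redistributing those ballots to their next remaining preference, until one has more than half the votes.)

Round 1: Alice 9, Priya 18, Uma 0, Ivy 10, Ben 27. Uma eliminated.
Round 2: Alice 9, Priya 18, Ivy 10, Ben 27. Alice eliminated.
Round 3: Priya 18, Ivy 19, Ben 27. Priya eliminated.
Round 4: Ivy 37, Ben 27. Ivy has a majority (≥33).

Ivy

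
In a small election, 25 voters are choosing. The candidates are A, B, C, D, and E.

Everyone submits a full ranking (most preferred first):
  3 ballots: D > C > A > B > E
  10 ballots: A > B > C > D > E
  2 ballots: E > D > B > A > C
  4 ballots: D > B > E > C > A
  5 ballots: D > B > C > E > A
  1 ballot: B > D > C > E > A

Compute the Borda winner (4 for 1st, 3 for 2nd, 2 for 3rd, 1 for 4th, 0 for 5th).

B

A: 3×2 + 10×4 + 2×1 + 4×0 + 5×0 + 1×0 = 48
B: 3×1 + 10×3 + 2×2 + 4×3 + 5×3 + 1×4 = 68
C: 3×3 + 10×2 + 2×0 + 4×1 + 5×2 + 1×2 = 45
D: 3×4 + 10×1 + 2×3 + 4×4 + 5×4 + 1×3 = 67
E: 3×0 + 10×0 + 2×4 + 4×2 + 5×1 + 1×1 = 22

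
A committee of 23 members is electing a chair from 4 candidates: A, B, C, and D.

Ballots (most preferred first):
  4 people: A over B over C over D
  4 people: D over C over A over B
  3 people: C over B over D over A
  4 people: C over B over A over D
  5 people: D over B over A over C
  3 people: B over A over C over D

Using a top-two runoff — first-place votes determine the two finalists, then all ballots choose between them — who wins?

Round 1 first-place votes: A 4, B 3, C 7, D 9. D and C advance.
Runoff: D is ranked above C on 9 ballots, C above D on 14.

C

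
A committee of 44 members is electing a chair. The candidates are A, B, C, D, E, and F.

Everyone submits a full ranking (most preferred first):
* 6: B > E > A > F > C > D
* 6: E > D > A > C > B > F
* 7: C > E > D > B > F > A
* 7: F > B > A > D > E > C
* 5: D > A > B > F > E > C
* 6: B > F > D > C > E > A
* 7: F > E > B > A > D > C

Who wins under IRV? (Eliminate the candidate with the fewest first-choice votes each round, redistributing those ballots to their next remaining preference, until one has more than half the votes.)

B

Round 1: A 0, B 12, C 7, D 5, E 6, F 14. A eliminated.
Round 2: B 12, C 7, D 5, E 6, F 14. D eliminated.
Round 3: B 17, C 7, E 6, F 14. E eliminated.
Round 4: B 17, C 13, F 14. C eliminated.
Round 5: B 30, F 14. B has a majority (≥23).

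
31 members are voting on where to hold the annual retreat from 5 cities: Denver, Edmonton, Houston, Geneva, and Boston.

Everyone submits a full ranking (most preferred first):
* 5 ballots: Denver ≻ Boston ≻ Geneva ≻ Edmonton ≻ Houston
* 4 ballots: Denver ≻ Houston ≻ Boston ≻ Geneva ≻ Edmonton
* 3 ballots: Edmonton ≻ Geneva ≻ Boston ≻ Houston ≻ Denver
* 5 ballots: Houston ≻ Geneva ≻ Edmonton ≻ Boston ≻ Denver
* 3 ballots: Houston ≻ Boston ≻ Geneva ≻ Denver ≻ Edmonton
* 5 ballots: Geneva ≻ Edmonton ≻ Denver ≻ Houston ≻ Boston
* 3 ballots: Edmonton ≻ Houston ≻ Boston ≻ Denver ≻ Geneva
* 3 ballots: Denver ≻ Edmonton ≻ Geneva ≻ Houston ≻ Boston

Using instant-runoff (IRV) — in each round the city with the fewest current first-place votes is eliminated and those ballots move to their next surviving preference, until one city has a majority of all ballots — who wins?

Edmonton

Round 1: Denver 12, Edmonton 6, Houston 8, Geneva 5, Boston 0. Boston eliminated.
Round 2: Denver 12, Edmonton 6, Houston 8, Geneva 5. Geneva eliminated.
Round 3: Denver 12, Edmonton 11, Houston 8. Houston eliminated.
Round 4: Denver 15, Edmonton 16. Edmonton has a majority (≥16).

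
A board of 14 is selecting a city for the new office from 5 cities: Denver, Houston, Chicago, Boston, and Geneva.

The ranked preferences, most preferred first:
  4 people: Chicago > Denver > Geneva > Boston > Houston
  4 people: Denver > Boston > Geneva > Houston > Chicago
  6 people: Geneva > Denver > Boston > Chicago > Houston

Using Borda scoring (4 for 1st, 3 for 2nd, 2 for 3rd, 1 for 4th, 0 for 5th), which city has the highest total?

Denver

Denver: 4×3 + 4×4 + 6×3 = 46
Houston: 4×0 + 4×1 + 6×0 = 4
Chicago: 4×4 + 4×0 + 6×1 = 22
Boston: 4×1 + 4×3 + 6×2 = 28
Geneva: 4×2 + 4×2 + 6×4 = 40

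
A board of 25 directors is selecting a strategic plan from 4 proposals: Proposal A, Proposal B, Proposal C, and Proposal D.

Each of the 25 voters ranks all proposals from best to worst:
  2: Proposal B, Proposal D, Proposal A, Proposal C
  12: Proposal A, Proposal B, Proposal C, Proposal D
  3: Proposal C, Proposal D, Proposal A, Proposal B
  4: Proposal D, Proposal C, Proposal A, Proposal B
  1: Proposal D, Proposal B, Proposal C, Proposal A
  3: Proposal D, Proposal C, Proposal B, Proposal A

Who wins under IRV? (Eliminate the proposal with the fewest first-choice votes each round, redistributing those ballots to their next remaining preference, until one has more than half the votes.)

Proposal D

Round 1: Proposal A 12, Proposal B 2, Proposal C 3, Proposal D 8. Proposal B eliminated.
Round 2: Proposal A 12, Proposal C 3, Proposal D 10. Proposal C eliminated.
Round 3: Proposal A 12, Proposal D 13. Proposal D has a majority (≥13).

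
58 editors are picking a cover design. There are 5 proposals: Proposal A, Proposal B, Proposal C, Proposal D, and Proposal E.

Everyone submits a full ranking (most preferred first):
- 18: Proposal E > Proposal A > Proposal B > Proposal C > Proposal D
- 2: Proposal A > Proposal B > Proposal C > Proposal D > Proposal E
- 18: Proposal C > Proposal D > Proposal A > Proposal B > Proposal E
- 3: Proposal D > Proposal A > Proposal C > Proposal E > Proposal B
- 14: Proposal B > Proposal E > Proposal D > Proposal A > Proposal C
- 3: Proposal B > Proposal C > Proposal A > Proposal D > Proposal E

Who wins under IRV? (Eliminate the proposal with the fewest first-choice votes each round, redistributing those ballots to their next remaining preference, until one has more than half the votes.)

Round 1: Proposal A 2, Proposal B 17, Proposal C 18, Proposal D 3, Proposal E 18. Proposal A eliminated.
Round 2: Proposal B 19, Proposal C 18, Proposal D 3, Proposal E 18. Proposal D eliminated.
Round 3: Proposal B 19, Proposal C 21, Proposal E 18. Proposal E eliminated.
Round 4: Proposal B 37, Proposal C 21. Proposal B has a majority (≥30).

Proposal B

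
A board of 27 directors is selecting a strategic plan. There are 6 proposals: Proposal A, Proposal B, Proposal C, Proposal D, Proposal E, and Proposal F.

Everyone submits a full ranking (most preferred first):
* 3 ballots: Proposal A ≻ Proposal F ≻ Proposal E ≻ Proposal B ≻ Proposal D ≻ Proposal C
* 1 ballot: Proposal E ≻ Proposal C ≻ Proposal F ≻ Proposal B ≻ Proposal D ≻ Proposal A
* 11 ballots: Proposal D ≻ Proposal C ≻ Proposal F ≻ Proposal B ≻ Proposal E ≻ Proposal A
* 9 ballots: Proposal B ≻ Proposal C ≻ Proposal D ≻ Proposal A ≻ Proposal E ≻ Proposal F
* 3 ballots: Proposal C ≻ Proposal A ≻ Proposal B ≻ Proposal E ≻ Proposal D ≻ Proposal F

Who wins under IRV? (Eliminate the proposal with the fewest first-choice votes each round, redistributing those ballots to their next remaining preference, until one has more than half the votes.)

Proposal B

Round 1: Proposal A 3, Proposal B 9, Proposal C 3, Proposal D 11, Proposal E 1, Proposal F 0. Proposal F eliminated.
Round 2: Proposal A 3, Proposal B 9, Proposal C 3, Proposal D 11, Proposal E 1. Proposal E eliminated.
Round 3: Proposal A 3, Proposal B 9, Proposal C 4, Proposal D 11. Proposal A eliminated.
Round 4: Proposal B 12, Proposal C 4, Proposal D 11. Proposal C eliminated.
Round 5: Proposal B 16, Proposal D 11. Proposal B has a majority (≥14).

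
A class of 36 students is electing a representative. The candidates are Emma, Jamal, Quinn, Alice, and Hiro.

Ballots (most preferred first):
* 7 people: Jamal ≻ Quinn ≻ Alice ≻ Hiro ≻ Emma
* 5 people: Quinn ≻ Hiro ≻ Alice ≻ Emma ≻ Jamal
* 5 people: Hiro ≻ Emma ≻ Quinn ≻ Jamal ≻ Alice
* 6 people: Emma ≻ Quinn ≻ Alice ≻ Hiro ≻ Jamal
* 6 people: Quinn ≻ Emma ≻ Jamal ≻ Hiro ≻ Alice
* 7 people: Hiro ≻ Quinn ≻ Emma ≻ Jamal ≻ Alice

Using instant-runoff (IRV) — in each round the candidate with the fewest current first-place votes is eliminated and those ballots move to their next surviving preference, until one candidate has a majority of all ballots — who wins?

Round 1: Emma 6, Jamal 7, Quinn 11, Alice 0, Hiro 12. Alice eliminated.
Round 2: Emma 6, Jamal 7, Quinn 11, Hiro 12. Emma eliminated.
Round 3: Jamal 7, Quinn 17, Hiro 12. Jamal eliminated.
Round 4: Quinn 24, Hiro 12. Quinn has a majority (≥19).

Quinn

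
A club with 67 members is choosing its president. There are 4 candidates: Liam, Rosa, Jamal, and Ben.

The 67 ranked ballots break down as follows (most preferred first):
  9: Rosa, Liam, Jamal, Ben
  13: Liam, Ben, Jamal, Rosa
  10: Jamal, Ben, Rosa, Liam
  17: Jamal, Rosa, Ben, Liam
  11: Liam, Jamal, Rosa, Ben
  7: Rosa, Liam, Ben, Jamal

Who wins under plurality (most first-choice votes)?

Jamal

First-place votes: Liam 24, Rosa 16, Jamal 27, Ben 0.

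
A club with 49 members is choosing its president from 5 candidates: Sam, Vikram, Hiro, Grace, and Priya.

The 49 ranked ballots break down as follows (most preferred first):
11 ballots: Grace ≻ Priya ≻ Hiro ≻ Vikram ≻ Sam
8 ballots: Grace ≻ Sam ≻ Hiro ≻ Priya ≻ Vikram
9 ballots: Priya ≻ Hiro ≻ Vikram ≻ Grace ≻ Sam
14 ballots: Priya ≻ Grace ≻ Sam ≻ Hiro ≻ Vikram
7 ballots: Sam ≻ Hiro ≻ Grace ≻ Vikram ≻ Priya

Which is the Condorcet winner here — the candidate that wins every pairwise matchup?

Grace

Grace vs Sam: 42–7
Grace vs Vikram: 40–9
Grace vs Hiro: 33–16
Grace vs Priya: 26–23
Grace beats every other candidate.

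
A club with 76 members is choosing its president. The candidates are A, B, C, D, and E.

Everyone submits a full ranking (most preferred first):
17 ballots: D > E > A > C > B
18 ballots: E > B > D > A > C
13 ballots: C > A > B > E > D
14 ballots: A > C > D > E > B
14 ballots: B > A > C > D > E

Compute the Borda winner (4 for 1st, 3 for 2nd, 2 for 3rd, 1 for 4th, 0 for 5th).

A: 17×2 + 18×1 + 13×3 + 14×4 + 14×3 = 189
B: 17×0 + 18×3 + 13×2 + 14×0 + 14×4 = 136
C: 17×1 + 18×0 + 13×4 + 14×3 + 14×2 = 139
D: 17×4 + 18×2 + 13×0 + 14×2 + 14×1 = 146
E: 17×3 + 18×4 + 13×1 + 14×1 + 14×0 = 150

A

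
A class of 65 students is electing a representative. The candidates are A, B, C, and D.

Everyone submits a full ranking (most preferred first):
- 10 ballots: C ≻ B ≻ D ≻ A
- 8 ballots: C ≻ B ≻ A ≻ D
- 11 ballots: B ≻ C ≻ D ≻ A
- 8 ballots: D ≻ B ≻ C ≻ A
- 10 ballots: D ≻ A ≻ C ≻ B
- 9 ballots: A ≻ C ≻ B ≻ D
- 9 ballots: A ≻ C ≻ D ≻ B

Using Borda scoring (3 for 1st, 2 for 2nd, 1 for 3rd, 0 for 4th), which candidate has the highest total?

A: 10×0 + 8×1 + 11×0 + 8×0 + 10×2 + 9×3 + 9×3 = 82
B: 10×2 + 8×2 + 11×3 + 8×2 + 10×0 + 9×1 + 9×0 = 94
C: 10×3 + 8×3 + 11×2 + 8×1 + 10×1 + 9×2 + 9×2 = 130
D: 10×1 + 8×0 + 11×1 + 8×3 + 10×3 + 9×0 + 9×1 = 84

C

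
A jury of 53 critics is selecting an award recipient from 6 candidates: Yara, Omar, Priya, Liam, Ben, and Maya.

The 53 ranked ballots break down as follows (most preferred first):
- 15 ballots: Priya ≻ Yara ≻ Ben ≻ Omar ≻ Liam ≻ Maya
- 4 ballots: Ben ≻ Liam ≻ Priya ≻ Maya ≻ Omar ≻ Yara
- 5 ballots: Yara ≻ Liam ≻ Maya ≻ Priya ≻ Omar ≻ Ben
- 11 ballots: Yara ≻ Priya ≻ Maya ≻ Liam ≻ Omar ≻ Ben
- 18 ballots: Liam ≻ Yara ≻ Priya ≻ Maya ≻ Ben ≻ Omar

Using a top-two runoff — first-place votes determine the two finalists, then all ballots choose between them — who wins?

Yara

Round 1 first-place votes: Yara 16, Omar 0, Priya 15, Liam 18, Ben 4, Maya 0. Liam and Yara advance.
Runoff: Liam is ranked above Yara on 22 ballots, Yara above Liam on 31.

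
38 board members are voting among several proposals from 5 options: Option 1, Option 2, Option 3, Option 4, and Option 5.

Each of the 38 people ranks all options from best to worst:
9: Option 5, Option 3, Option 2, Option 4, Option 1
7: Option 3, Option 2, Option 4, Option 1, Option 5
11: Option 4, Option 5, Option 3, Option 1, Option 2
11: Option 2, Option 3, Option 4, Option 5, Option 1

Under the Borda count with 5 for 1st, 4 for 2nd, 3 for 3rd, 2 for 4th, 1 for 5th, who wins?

Option 3

Option 1: 9×1 + 7×2 + 11×2 + 11×1 = 56
Option 2: 9×3 + 7×4 + 11×1 + 11×5 = 121
Option 3: 9×4 + 7×5 + 11×3 + 11×4 = 148
Option 4: 9×2 + 7×3 + 11×5 + 11×3 = 127
Option 5: 9×5 + 7×1 + 11×4 + 11×2 = 118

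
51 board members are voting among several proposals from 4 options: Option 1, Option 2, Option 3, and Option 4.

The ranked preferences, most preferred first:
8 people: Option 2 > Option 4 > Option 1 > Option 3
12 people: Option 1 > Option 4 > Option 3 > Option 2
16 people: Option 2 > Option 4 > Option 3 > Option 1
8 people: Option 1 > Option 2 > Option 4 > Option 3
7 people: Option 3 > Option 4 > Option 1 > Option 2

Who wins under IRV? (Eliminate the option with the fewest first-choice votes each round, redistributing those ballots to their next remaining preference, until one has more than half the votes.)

Option 1

Round 1: Option 1 20, Option 2 24, Option 3 7, Option 4 0. Option 4 eliminated.
Round 2: Option 1 20, Option 2 24, Option 3 7. Option 3 eliminated.
Round 3: Option 1 27, Option 2 24. Option 1 has a majority (≥26).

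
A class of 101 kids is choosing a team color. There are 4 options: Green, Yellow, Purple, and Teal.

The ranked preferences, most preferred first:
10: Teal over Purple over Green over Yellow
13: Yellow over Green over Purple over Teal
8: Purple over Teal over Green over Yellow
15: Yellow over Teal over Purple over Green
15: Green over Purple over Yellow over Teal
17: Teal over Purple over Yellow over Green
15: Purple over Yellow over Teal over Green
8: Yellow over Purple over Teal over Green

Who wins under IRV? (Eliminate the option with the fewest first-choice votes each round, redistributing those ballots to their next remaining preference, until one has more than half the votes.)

Round 1: Green 15, Yellow 36, Purple 23, Teal 27. Green eliminated.
Round 2: Yellow 36, Purple 38, Teal 27. Teal eliminated.
Round 3: Yellow 36, Purple 65. Purple has a majority (≥51).

Purple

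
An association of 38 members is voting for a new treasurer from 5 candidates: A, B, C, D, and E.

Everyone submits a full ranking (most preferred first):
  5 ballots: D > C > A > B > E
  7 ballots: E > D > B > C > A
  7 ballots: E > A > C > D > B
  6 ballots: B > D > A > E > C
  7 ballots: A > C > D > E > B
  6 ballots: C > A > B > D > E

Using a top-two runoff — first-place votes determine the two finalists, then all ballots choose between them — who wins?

Round 1 first-place votes: A 7, B 6, C 6, D 5, E 14. E and A advance.
Runoff: E is ranked above A on 14 ballots, A above E on 24.

A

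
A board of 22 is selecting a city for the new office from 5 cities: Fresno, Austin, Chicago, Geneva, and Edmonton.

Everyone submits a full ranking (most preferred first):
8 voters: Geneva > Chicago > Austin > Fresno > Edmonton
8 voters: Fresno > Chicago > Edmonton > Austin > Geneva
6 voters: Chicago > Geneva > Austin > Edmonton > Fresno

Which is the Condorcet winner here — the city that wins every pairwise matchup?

Chicago vs Fresno: 14–8
Chicago vs Austin: 22–0
Chicago vs Geneva: 14–8
Chicago vs Edmonton: 22–0
Chicago beats every other city.

Chicago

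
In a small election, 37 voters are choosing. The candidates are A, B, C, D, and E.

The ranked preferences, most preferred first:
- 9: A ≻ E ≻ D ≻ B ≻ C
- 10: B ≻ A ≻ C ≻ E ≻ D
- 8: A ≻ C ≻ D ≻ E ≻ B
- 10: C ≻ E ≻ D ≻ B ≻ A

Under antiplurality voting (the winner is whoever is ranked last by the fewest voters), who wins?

Last-place votes: A 10, B 8, C 9, D 10, E 0.

E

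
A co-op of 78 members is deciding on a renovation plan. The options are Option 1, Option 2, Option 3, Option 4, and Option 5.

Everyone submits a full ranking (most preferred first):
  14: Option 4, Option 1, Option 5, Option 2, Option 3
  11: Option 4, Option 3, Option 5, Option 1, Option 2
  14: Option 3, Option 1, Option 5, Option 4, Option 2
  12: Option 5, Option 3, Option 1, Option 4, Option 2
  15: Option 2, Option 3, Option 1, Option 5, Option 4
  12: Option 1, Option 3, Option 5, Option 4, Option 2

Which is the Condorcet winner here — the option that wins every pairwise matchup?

Option 3

Option 3 vs Option 1: 52–26
Option 3 vs Option 2: 49–29
Option 3 vs Option 4: 53–25
Option 3 vs Option 5: 52–26
Option 3 beats every other option.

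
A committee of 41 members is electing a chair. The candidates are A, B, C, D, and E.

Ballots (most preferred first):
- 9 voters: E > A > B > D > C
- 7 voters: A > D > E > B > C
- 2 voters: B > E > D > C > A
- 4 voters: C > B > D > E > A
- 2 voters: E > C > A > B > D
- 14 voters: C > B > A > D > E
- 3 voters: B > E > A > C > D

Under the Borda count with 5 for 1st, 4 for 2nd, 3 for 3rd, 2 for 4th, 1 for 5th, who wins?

A: 9×4 + 7×5 + 2×1 + 4×1 + 2×3 + 14×3 + 3×3 = 134
B: 9×3 + 7×2 + 2×5 + 4×4 + 2×2 + 14×4 + 3×5 = 142
C: 9×1 + 7×1 + 2×2 + 4×5 + 2×4 + 14×5 + 3×2 = 124
D: 9×2 + 7×4 + 2×3 + 4×3 + 2×1 + 14×2 + 3×1 = 97
E: 9×5 + 7×3 + 2×4 + 4×2 + 2×5 + 14×1 + 3×4 = 118

B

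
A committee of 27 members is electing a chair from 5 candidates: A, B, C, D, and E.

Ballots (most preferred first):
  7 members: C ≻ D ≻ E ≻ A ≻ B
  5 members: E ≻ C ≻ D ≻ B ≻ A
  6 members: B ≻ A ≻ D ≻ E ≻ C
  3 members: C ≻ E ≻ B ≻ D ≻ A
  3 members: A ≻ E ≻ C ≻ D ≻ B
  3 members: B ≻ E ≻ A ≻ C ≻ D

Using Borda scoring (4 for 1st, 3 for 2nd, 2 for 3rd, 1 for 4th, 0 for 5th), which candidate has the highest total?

E

A: 7×1 + 5×0 + 6×3 + 3×0 + 3×4 + 3×2 = 43
B: 7×0 + 5×1 + 6×4 + 3×2 + 3×0 + 3×4 = 47
C: 7×4 + 5×3 + 6×0 + 3×4 + 3×2 + 3×1 = 64
D: 7×3 + 5×2 + 6×2 + 3×1 + 3×1 + 3×0 = 49
E: 7×2 + 5×4 + 6×1 + 3×3 + 3×3 + 3×3 = 67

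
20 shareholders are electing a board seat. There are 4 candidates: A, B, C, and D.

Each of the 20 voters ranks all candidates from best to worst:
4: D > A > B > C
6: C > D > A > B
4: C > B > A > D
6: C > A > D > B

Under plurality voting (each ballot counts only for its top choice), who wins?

First-place votes: A 0, B 0, C 16, D 4.

C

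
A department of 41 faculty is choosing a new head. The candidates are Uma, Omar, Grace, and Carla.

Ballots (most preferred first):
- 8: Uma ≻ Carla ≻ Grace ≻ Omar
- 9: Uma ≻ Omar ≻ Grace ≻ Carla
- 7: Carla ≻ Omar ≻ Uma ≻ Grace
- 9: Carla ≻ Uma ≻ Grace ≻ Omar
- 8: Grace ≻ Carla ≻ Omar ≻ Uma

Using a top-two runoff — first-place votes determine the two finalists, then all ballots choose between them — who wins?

Carla

Round 1 first-place votes: Uma 17, Omar 0, Grace 8, Carla 16. Uma and Carla advance.
Runoff: Uma is ranked above Carla on 17 ballots, Carla above Uma on 24.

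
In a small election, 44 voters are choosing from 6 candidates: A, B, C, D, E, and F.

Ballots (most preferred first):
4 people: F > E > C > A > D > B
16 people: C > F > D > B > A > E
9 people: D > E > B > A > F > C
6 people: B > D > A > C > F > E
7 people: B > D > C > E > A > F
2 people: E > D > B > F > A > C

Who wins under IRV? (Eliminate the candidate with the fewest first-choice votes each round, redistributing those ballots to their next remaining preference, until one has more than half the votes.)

Round 1: A 0, B 13, C 16, D 9, E 2, F 4. A eliminated.
Round 2: B 13, C 16, D 9, E 2, F 4. E eliminated.
Round 3: B 13, C 16, D 11, F 4. F eliminated.
Round 4: B 13, C 20, D 11. D eliminated.
Round 5: B 24, C 20. B has a majority (≥23).

B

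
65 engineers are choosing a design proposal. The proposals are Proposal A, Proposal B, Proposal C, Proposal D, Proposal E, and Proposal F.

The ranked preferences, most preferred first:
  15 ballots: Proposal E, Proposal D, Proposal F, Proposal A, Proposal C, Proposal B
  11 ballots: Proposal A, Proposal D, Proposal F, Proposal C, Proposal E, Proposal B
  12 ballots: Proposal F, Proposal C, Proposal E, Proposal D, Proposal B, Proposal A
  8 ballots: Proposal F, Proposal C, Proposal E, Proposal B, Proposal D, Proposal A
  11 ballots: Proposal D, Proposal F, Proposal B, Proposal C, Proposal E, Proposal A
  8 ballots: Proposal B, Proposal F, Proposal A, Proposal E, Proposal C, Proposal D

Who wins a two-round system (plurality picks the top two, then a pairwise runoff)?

Proposal F

Round 1 first-place votes: Proposal A 11, Proposal B 8, Proposal C 0, Proposal D 11, Proposal E 15, Proposal F 20. Proposal F and Proposal E advance.
Runoff: Proposal F is ranked above Proposal E on 50 ballots, Proposal E above Proposal F on 15.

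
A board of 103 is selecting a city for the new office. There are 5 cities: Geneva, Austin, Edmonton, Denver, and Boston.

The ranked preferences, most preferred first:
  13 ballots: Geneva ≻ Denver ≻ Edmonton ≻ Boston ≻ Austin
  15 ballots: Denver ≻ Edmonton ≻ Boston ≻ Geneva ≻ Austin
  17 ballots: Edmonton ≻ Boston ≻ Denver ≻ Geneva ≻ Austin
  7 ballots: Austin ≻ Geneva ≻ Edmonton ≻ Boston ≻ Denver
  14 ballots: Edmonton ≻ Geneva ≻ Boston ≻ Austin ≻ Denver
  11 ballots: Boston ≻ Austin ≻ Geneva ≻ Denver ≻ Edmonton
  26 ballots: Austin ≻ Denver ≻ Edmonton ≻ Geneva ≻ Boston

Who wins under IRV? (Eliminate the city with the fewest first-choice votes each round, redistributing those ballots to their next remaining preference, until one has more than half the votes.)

Edmonton

Round 1: Geneva 13, Austin 33, Edmonton 31, Denver 15, Boston 11. Boston eliminated.
Round 2: Geneva 13, Austin 44, Edmonton 31, Denver 15. Geneva eliminated.
Round 3: Austin 44, Edmonton 31, Denver 28. Denver eliminated.
Round 4: Austin 44, Edmonton 59. Edmonton has a majority (≥52).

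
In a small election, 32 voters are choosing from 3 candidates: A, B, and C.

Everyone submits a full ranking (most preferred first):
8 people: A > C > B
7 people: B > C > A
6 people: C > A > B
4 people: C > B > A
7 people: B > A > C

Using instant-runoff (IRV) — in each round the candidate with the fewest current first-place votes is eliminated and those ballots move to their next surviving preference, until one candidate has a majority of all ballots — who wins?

Round 1: A 8, B 14, C 10. A eliminated.
Round 2: B 14, C 18. C has a majority (≥17).

C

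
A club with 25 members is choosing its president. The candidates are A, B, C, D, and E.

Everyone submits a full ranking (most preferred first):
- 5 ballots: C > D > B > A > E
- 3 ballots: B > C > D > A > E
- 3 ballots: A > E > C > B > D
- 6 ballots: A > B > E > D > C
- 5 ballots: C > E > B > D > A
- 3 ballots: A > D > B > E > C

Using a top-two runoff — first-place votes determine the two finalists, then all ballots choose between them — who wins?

C

Round 1 first-place votes: A 12, B 3, C 10, D 0, E 0. A and C advance.
Runoff: A is ranked above C on 12 ballots, C above A on 13.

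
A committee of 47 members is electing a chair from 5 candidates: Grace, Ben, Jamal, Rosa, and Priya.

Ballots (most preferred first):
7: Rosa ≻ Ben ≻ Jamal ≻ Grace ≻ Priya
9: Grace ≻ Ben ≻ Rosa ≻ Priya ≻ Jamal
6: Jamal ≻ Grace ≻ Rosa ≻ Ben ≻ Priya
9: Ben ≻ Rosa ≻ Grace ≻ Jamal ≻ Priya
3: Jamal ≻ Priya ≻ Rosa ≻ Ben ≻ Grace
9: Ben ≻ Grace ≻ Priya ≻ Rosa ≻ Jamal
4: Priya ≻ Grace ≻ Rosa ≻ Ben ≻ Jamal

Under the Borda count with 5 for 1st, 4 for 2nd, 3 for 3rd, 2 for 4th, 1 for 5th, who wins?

Ben

Grace: 7×2 + 9×5 + 6×4 + 9×3 + 3×1 + 9×4 + 4×4 = 165
Ben: 7×4 + 9×4 + 6×2 + 9×5 + 3×2 + 9×5 + 4×2 = 180
Jamal: 7×3 + 9×1 + 6×5 + 9×2 + 3×5 + 9×1 + 4×1 = 106
Rosa: 7×5 + 9×3 + 6×3 + 9×4 + 3×3 + 9×2 + 4×3 = 155
Priya: 7×1 + 9×2 + 6×1 + 9×1 + 3×4 + 9×3 + 4×5 = 99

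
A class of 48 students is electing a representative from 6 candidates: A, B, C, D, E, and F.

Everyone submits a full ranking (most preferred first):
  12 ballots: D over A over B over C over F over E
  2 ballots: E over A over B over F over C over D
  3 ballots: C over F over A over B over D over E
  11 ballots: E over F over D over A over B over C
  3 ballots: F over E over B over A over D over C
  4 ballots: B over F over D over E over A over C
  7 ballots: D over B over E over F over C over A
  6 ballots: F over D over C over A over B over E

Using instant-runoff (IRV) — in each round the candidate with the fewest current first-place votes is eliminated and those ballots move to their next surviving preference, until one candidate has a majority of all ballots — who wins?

F

Round 1: A 0, B 4, C 3, D 19, E 13, F 9. A eliminated.
Round 2: B 4, C 3, D 19, E 13, F 9. C eliminated.
Round 3: B 4, D 19, E 13, F 12. B eliminated.
Round 4: D 19, E 13, F 16. E eliminated.
Round 5: D 19, F 29. F has a majority (≥25).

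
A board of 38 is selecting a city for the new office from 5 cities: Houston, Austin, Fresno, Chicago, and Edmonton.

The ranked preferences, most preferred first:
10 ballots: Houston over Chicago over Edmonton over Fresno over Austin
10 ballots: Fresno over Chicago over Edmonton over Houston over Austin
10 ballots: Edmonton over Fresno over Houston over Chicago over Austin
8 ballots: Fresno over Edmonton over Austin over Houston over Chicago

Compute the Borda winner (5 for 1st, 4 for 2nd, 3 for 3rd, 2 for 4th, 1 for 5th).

Houston: 10×5 + 10×2 + 10×3 + 8×2 = 116
Austin: 10×1 + 10×1 + 10×1 + 8×3 = 54
Fresno: 10×2 + 10×5 + 10×4 + 8×5 = 150
Chicago: 10×4 + 10×4 + 10×2 + 8×1 = 108
Edmonton: 10×3 + 10×3 + 10×5 + 8×4 = 142

Fresno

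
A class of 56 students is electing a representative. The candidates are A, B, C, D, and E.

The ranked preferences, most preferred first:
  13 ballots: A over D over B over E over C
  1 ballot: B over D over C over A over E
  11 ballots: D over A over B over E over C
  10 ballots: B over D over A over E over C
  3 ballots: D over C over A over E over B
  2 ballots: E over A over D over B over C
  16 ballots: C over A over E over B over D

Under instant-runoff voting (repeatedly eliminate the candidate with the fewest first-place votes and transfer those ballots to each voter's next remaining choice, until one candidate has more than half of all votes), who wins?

Round 1: A 13, B 11, C 16, D 14, E 2. E eliminated.
Round 2: A 15, B 11, C 16, D 14. B eliminated.
Round 3: A 15, C 16, D 25. A eliminated.
Round 4: C 16, D 40. D has a majority (≥29).

D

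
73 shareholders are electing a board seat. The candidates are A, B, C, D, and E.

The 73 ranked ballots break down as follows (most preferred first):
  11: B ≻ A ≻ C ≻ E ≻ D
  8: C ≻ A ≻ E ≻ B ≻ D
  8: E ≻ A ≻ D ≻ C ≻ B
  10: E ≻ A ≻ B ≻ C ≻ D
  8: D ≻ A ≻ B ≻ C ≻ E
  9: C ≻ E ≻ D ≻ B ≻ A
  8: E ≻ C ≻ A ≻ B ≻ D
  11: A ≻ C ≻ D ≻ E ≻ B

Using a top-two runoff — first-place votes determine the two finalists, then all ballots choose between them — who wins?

C

Round 1 first-place votes: A 11, B 11, C 17, D 8, E 26. E and C advance.
Runoff: E is ranked above C on 26 ballots, C above E on 47.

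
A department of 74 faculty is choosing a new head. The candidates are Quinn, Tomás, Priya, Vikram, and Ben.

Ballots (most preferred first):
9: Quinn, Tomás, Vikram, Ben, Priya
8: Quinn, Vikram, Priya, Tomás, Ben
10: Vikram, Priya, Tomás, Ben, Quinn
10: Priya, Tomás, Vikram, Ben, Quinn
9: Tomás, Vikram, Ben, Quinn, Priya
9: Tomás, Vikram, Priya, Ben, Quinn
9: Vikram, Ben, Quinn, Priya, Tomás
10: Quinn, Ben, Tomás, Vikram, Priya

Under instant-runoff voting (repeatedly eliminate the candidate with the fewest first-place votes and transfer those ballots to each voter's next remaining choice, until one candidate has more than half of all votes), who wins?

Round 1: Quinn 27, Tomás 18, Priya 10, Vikram 19, Ben 0. Ben eliminated.
Round 2: Quinn 27, Tomás 18, Priya 10, Vikram 19. Priya eliminated.
Round 3: Quinn 27, Tomás 28, Vikram 19. Vikram eliminated.
Round 4: Quinn 36, Tomás 38. Tomás has a majority (≥38).

Tomás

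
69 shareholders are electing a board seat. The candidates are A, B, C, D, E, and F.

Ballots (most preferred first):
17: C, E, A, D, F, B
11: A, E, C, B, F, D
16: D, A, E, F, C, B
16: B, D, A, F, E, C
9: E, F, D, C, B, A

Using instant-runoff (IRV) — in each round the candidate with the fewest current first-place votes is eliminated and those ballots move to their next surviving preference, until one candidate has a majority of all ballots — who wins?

Round 1: A 11, B 16, C 17, D 16, E 9, F 0. F eliminated.
Round 2: A 11, B 16, C 17, D 16, E 9. E eliminated.
Round 3: A 11, B 16, C 17, D 25. A eliminated.
Round 4: B 16, C 28, D 25. B eliminated.
Round 5: C 28, D 41. D has a majority (≥35).

D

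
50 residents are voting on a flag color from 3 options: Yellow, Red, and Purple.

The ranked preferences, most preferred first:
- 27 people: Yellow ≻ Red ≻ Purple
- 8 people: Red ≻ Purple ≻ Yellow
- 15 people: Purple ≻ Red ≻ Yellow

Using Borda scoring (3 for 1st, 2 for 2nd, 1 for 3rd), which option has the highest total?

Red

Yellow: 27×3 + 8×1 + 15×1 = 104
Red: 27×2 + 8×3 + 15×2 = 108
Purple: 27×1 + 8×2 + 15×3 = 88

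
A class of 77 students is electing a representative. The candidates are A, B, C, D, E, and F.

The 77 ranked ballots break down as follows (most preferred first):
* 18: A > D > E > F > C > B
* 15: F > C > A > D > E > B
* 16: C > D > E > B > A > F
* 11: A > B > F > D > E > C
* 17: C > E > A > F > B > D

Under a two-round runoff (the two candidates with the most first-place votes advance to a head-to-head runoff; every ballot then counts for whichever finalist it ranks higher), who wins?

C

Round 1 first-place votes: A 29, B 0, C 33, D 0, E 0, F 15. C and A advance.
Runoff: C is ranked above A on 48 ballots, A above C on 29.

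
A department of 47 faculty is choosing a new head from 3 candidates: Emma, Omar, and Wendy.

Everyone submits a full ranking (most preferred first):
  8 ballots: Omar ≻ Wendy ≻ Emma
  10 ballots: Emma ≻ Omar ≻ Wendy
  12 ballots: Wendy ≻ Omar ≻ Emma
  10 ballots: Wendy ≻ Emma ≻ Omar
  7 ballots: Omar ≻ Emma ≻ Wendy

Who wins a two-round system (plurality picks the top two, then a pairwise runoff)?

Omar

Round 1 first-place votes: Emma 10, Omar 15, Wendy 22. Wendy and Omar advance.
Runoff: Wendy is ranked above Omar on 22 ballots, Omar above Wendy on 25.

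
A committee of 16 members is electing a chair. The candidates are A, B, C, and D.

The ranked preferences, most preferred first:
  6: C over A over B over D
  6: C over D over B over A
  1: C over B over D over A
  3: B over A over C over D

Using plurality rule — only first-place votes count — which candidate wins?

C

First-place votes: A 0, B 3, C 13, D 0.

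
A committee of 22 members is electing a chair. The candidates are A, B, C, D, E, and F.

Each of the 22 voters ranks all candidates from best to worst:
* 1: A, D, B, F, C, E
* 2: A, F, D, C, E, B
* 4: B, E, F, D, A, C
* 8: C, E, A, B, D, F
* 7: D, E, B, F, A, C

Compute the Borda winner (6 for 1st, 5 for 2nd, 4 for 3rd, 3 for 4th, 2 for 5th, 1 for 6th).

E

A: 1×6 + 2×6 + 4×2 + 8×4 + 7×2 = 72
B: 1×4 + 2×1 + 4×6 + 8×3 + 7×4 = 82
C: 1×2 + 2×3 + 4×1 + 8×6 + 7×1 = 67
D: 1×5 + 2×4 + 4×3 + 8×2 + 7×6 = 83
E: 1×1 + 2×2 + 4×5 + 8×5 + 7×5 = 100
F: 1×3 + 2×5 + 4×4 + 8×1 + 7×3 = 58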